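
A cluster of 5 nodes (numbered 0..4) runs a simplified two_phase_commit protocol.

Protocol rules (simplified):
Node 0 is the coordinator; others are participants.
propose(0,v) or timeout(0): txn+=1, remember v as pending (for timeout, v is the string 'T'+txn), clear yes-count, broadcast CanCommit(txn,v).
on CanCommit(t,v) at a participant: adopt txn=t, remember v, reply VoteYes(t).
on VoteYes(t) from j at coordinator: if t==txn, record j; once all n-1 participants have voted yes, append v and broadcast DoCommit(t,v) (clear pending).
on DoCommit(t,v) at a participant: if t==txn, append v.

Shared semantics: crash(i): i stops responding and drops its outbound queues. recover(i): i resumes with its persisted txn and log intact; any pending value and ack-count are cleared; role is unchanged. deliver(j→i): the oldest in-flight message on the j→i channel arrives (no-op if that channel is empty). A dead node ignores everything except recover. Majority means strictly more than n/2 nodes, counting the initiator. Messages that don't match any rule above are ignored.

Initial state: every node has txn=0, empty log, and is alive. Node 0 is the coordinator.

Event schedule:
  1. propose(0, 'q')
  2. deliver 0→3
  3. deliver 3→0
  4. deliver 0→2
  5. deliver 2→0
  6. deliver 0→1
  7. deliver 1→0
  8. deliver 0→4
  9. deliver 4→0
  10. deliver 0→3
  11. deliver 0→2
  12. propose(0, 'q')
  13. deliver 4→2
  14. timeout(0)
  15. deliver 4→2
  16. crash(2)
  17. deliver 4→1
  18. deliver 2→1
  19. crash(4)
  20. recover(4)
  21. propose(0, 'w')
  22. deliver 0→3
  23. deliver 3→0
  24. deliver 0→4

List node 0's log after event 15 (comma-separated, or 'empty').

q

e1 propose(0,'q'): 0[coor,t=1,-]
e2 deliver 0→3: 3[part,t=1,-]
e3 deliver 3→0: ·
e4 deliver 0→2: 2[part,t=1,-]
e5 deliver 2→0: ·
e6 deliver 0→1: 1[part,t=1,-]
e7 deliver 1→0: ·
e8 deliver 0→4: 4[part,t=1,-]
e9 deliver 4→0: 0[coor,t=1,q]
e10 deliver 0→3: 3[part,t=1,q]
e11 deliver 0→2: 2[part,t=1,q]
e12 propose(0,'q'): 0[coor,t=2,q]
e13 deliver 4→2: ·
e14 timeout(0): 0[coor,t=3,q]
e15 deliver 4→2: ·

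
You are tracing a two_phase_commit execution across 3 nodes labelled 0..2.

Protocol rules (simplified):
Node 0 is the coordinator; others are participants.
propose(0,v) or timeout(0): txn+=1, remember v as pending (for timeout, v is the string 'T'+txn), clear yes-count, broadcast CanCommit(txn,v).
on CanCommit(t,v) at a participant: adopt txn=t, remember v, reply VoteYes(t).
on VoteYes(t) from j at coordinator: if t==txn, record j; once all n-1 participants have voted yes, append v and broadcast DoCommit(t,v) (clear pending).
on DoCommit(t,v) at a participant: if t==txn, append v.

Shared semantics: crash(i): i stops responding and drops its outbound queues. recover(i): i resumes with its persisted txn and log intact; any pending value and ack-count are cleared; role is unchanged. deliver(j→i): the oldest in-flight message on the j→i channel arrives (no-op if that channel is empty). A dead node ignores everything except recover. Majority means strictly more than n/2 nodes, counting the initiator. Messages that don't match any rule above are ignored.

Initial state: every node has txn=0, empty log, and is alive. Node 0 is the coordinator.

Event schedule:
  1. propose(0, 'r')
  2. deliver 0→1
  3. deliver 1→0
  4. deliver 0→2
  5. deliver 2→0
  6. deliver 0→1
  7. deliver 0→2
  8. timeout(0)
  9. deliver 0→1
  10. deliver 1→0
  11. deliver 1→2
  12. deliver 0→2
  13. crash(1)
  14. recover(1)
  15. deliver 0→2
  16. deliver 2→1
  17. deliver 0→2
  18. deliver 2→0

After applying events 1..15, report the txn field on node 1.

2

[1] propose(0,'r') → N0(coor t1 [-])
[2] deliver 0→1 → N1(part t1 [-])
[3] deliver 1→0 → ∅
[4] deliver 0→2 → N2(part t1 [-])
[5] deliver 2→0 → N0(coor t1 [r])
[6] deliver 0→1 → N1(part t1 [r])
[7] deliver 0→2 → N2(part t1 [r])
[8] timeout(0) → N0(coor t2 [r])
[9] deliver 0→1 → N1(part t2 [r])
[10] deliver 1→0 → ∅
[11] deliver 1→2 → ∅
[12] deliver 0→2 → N2(part t2 [r])
[13] crash(1) → N1(✗part t2 [r])
[14] recover(1) → N1(part t2 [r])
[15] deliver 0→2 → ∅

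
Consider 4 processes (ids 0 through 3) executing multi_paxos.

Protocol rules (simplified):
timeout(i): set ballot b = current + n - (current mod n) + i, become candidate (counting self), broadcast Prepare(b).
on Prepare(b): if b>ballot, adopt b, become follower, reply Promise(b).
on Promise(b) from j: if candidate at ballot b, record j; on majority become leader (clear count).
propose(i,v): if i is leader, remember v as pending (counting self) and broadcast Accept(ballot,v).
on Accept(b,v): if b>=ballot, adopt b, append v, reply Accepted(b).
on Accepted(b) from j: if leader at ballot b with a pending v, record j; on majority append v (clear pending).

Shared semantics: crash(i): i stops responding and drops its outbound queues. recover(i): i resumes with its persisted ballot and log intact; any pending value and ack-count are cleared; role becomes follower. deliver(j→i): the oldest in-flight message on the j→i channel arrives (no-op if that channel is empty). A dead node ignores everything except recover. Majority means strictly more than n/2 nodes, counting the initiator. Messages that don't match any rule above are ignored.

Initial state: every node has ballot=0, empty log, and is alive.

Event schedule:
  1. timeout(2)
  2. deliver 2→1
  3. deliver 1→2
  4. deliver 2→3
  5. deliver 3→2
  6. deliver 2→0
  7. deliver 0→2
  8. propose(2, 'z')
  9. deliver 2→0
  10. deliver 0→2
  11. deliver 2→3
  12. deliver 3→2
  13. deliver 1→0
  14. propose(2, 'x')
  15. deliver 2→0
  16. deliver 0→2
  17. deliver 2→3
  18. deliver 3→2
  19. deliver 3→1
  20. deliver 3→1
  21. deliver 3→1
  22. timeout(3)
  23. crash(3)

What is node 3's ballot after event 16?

1. timeout(2):  <2:cand b6 ->
2. deliver 2→1:  <1:foll b6 ->
3. deliver 1→2:  nop
4. deliver 2→3:  <3:foll b6 ->
5. deliver 3→2:  <2:lead b6 ->
6. deliver 2→0:  <0:foll b6 ->
7. deliver 0→2:  nop
8. propose(2,'z'):  nop
9. deliver 2→0:  <0:foll b6 z>
10. deliver 0→2:  nop
11. deliver 2→3:  <3:foll b6 z>
12. deliver 3→2:  <2:lead b6 z>
13. deliver 1→0:  nop
14. propose(2,'x'):  nop
15. deliver 2→0:  <0:foll b6 z,x>
16. deliver 0→2:  nop

6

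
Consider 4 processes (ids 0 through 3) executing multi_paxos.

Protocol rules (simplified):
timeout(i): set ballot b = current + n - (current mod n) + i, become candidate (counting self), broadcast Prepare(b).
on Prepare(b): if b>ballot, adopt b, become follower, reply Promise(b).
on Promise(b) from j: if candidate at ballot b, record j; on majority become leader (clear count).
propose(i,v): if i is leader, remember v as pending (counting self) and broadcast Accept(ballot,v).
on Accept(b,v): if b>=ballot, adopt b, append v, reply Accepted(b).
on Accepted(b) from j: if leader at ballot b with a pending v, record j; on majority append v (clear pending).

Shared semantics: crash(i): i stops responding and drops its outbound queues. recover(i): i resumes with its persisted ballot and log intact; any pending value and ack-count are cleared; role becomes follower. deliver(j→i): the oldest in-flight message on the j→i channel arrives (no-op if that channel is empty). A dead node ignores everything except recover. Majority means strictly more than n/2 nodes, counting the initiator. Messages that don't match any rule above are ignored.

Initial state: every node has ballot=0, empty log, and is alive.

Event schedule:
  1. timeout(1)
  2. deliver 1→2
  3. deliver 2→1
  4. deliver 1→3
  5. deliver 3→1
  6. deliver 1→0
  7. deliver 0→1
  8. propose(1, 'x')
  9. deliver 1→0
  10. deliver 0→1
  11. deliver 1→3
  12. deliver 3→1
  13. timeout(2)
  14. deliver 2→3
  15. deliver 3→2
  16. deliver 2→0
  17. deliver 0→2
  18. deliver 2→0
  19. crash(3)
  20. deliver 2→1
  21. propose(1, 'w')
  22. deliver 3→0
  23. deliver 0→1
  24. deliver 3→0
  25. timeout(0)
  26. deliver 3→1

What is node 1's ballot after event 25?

10

[1] timeout(1) → N1(cand b5 [-])
[2] deliver 1→2 → N2(foll b5 [-])
[3] deliver 2→1 → ∅
[4] deliver 1→3 → N3(foll b5 [-])
[5] deliver 3→1 → N1(lead b5 [-])
[6] deliver 1→0 → N0(foll b5 [-])
[7] deliver 0→1 → ∅
[8] propose(1,'x') → ∅
[9] deliver 1→0 → N0(foll b5 [x])
[10] deliver 0→1 → ∅
[11] deliver 1→3 → N3(foll b5 [x])
[12] deliver 3→1 → N1(lead b5 [x])
[13] timeout(2) → N2(cand b10 [-])
[14] deliver 2→3 → N3(foll b10 [x])
[15] deliver 3→2 → ∅
[16] deliver 2→0 → N0(foll b10 [x])
[17] deliver 0→2 → N2(lead b10 [-])
[18] deliver 2→0 → ∅
[19] crash(3) → N3(✗foll b10 [x])
[20] deliver 2→1 → N1(foll b10 [x])
[21] propose(1,'w') → ∅
[22] deliver 3→0 → ∅
[23] deliver 0→1 → ∅
[24] deliver 3→0 → ∅
[25] timeout(0) → N0(cand b12 [x])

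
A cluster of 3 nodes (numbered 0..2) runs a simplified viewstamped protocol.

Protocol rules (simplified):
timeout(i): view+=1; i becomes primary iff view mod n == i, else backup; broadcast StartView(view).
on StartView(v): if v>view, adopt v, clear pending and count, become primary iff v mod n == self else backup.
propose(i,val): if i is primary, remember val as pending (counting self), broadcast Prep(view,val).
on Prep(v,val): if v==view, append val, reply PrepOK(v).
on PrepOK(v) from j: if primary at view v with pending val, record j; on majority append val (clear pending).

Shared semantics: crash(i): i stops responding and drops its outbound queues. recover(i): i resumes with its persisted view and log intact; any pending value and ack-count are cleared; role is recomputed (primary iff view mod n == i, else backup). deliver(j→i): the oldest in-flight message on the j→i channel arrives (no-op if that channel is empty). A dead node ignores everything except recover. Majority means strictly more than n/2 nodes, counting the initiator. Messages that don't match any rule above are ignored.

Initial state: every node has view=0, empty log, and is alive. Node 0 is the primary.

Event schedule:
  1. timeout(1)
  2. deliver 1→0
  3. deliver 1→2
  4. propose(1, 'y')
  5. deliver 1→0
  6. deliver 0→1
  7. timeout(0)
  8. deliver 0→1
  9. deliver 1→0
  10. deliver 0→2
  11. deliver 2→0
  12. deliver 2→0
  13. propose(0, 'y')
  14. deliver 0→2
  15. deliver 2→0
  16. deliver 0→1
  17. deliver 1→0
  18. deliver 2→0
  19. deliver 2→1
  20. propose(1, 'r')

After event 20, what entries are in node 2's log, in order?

empty

e1 timeout(1): 1[prim,v=1,-]
e2 deliver 1→0: 0[back,v=1,-]
e3 deliver 1→2: 2[back,v=1,-]
e4 propose(1,'y'): ·
e5 deliver 1→0: 0[back,v=1,y]
e6 deliver 0→1: 1[prim,v=1,y]
e7 timeout(0): 0[back,v=2,y]
e8 deliver 0→1: 1[back,v=2,y]
e9 deliver 1→0: ·
e10 deliver 0→2: 2[prim,v=2,-]
e11 deliver 2→0: ·
e12 deliver 2→0: ·
e13 propose(0,'y'): ·
e14 deliver 0→2: ·
e15 deliver 2→0: ·
e16 deliver 0→1: ·
e17 deliver 1→0: ·
e18 deliver 2→0: ·
e19 deliver 2→1: ·
e20 propose(1,'r'): ·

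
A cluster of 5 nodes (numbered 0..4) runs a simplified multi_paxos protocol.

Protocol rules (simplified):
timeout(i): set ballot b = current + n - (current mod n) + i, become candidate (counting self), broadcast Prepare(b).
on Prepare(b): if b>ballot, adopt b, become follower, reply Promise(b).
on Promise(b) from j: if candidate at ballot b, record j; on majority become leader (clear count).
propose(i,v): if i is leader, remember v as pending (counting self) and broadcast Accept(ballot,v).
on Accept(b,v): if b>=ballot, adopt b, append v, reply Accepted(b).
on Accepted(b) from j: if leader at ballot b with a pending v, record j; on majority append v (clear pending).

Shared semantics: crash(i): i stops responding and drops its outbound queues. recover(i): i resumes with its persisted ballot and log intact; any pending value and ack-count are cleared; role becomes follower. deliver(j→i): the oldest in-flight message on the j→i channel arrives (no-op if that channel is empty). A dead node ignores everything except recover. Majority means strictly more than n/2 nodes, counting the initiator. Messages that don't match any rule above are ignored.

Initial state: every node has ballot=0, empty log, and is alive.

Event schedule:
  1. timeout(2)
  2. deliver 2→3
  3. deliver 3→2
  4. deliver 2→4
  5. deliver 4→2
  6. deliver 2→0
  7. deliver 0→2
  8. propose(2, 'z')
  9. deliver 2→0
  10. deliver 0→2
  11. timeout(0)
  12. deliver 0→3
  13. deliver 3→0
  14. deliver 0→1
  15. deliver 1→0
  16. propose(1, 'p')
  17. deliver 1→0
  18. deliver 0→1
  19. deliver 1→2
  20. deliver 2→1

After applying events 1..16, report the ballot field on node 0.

10

1. timeout(2):  <2:cand b7 ->
2. deliver 2→3:  <3:foll b7 ->
3. deliver 3→2:  nop
4. deliver 2→4:  <4:foll b7 ->
5. deliver 4→2:  <2:lead b7 ->
6. deliver 2→0:  <0:foll b7 ->
7. deliver 0→2:  nop
8. propose(2,'z'):  nop
9. deliver 2→0:  <0:foll b7 z>
10. deliver 0→2:  nop
11. timeout(0):  <0:cand b10 z>
12. deliver 0→3:  <3:foll b10 ->
13. deliver 3→0:  nop
14. deliver 0→1:  <1:foll b10 ->
15. deliver 1→0:  <0:lead b10 z>
16. propose(1,'p'):  nop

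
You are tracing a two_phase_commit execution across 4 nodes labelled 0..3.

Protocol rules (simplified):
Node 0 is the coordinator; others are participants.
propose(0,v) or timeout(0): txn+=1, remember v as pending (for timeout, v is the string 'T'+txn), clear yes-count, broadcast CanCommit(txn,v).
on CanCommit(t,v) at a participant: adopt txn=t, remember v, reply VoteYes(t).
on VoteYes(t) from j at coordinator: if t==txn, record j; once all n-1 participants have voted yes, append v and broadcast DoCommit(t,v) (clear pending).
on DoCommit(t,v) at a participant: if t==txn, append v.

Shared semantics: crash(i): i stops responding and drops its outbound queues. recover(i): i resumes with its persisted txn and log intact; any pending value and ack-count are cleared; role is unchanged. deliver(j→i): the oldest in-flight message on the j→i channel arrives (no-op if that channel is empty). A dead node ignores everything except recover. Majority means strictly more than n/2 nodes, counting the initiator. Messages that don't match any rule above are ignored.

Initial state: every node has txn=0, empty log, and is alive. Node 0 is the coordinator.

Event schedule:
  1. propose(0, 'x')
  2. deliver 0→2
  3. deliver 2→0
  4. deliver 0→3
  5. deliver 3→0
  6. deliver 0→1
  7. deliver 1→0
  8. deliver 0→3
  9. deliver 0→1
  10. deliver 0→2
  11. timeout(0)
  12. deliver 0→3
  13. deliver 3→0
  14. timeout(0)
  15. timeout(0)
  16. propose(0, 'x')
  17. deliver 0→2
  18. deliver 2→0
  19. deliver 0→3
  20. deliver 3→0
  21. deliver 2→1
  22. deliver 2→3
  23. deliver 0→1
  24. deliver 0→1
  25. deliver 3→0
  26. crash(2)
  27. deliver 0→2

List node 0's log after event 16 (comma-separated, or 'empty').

after 1 — propose(0,'x'): n0:coor/t1/[-]
after 2 — deliver 0→2: n2:part/t1/[-]
after 3 — deliver 2→0: ·
after 4 — deliver 0→3: n3:part/t1/[-]
after 5 — deliver 3→0: ·
after 6 — deliver 0→1: n1:part/t1/[-]
after 7 — deliver 1→0: n0:coor/t1/[x]
after 8 — deliver 0→3: n3:part/t1/[x]
after 9 — deliver 0→1: n1:part/t1/[x]
after 10 — deliver 0→2: n2:part/t1/[x]
after 11 — timeout(0): n0:coor/t2/[x]
after 12 — deliver 0→3: n3:part/t2/[x]
after 13 — deliver 3→0: ·
after 14 — timeout(0): n0:coor/t3/[x]
after 15 — timeout(0): n0:coor/t4/[x]
after 16 — propose(0,'x'): n0:coor/t5/[x]

x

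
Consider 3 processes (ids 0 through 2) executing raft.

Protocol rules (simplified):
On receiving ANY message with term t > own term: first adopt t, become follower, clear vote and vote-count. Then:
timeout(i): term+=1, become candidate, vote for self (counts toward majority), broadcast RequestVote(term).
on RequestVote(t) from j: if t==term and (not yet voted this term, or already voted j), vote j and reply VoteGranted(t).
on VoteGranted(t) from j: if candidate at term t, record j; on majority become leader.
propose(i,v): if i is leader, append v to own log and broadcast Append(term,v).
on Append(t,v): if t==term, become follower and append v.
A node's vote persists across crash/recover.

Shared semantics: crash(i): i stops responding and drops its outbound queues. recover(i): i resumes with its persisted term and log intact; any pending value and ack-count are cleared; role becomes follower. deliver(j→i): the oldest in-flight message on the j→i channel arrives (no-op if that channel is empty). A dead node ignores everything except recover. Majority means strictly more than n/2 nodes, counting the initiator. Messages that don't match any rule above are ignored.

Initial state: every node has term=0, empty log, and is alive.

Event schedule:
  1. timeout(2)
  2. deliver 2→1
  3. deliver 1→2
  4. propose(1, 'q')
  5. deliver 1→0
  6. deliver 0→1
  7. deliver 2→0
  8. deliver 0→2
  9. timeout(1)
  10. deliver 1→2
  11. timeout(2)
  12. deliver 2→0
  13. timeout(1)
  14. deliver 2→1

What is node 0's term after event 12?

3

1. timeout(2):  <2:cand t1 ->
2. deliver 2→1:  <1:foll t1 ->
3. deliver 1→2:  <2:lead t1 ->
4. propose(1,'q'):  nop
5. deliver 1→0:  nop
6. deliver 0→1:  nop
7. deliver 2→0:  <0:foll t1 ->
8. deliver 0→2:  nop
9. timeout(1):  <1:cand t2 ->
10. deliver 1→2:  <2:foll t2 ->
11. timeout(2):  <2:cand t3 ->
12. deliver 2→0:  <0:foll t3 ->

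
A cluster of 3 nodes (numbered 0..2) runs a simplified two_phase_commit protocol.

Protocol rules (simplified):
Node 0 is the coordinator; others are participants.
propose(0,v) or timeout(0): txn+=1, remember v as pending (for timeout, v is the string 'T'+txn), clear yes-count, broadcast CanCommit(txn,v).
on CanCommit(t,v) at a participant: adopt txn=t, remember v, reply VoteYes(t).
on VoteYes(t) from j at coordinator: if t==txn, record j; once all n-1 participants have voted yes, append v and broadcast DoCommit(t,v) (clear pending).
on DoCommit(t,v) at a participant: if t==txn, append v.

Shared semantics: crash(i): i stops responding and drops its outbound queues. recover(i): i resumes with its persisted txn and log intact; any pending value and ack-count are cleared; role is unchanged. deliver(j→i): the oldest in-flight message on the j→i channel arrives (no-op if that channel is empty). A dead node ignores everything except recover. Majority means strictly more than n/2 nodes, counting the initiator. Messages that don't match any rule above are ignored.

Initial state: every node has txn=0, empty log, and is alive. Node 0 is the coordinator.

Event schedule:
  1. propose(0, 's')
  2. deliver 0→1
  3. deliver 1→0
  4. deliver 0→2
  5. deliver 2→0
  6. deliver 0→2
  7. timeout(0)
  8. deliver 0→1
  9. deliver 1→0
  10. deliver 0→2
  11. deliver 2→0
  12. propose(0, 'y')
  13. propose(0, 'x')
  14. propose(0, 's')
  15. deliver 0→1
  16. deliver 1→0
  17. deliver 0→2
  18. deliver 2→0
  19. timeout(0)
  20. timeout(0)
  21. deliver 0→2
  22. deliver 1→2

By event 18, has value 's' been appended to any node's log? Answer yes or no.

yes

[1] propose(0,'s') → N0(coor t1 [-])
[2] deliver 0→1 → N1(part t1 [-])
[3] deliver 1→0 → ∅
[4] deliver 0→2 → N2(part t1 [-])
[5] deliver 2→0 → N0(coor t1 [s])
[6] deliver 0→2 → N2(part t1 [s])
[7] timeout(0) → N0(coor t2 [s])
[8] deliver 0→1 → N1(part t1 [s])
[9] deliver 1→0 → ∅
[10] deliver 0→2 → N2(part t2 [s])
[11] deliver 2→0 → ∅
[12] propose(0,'y') → N0(coor t3 [s])
[13] propose(0,'x') → N0(coor t4 [s])
[14] propose(0,'s') → N0(coor t5 [s])
[15] deliver 0→1 → N1(part t2 [s])
[16] deliver 1→0 → ∅
[17] deliver 0→2 → N2(part t3 [s])
[18] deliver 2→0 → ∅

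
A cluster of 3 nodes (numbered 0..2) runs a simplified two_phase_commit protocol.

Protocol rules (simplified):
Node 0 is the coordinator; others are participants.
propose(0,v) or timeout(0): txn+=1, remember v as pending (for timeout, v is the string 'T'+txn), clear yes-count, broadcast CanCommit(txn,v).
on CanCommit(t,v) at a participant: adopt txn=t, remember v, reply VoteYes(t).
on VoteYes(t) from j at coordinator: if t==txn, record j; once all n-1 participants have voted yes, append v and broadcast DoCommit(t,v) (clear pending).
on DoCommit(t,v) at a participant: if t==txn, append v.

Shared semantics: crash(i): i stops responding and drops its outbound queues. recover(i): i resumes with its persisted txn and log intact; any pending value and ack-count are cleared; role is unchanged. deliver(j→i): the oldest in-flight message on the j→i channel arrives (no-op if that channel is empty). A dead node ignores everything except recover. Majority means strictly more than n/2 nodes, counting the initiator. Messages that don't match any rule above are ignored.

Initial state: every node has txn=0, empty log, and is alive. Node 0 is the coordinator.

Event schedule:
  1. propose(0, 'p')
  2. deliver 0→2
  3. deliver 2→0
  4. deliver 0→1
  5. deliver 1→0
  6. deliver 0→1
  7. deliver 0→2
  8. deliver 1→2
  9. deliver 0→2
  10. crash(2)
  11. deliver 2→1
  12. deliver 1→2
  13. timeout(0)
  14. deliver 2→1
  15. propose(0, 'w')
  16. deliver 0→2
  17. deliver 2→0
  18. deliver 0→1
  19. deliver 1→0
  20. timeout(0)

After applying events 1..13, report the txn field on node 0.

[1] propose(0,'p') → N0(coor t1 [-])
[2] deliver 0→2 → N2(part t1 [-])
[3] deliver 2→0 → ∅
[4] deliver 0→1 → N1(part t1 [-])
[5] deliver 1→0 → N0(coor t1 [p])
[6] deliver 0→1 → N1(part t1 [p])
[7] deliver 0→2 → N2(part t1 [p])
[8] deliver 1→2 → ∅
[9] deliver 0→2 → ∅
[10] crash(2) → N2(✗part t1 [p])
[11] deliver 2→1 → ∅
[12] deliver 1→2 → ∅
[13] timeout(0) → N0(coor t2 [p])

2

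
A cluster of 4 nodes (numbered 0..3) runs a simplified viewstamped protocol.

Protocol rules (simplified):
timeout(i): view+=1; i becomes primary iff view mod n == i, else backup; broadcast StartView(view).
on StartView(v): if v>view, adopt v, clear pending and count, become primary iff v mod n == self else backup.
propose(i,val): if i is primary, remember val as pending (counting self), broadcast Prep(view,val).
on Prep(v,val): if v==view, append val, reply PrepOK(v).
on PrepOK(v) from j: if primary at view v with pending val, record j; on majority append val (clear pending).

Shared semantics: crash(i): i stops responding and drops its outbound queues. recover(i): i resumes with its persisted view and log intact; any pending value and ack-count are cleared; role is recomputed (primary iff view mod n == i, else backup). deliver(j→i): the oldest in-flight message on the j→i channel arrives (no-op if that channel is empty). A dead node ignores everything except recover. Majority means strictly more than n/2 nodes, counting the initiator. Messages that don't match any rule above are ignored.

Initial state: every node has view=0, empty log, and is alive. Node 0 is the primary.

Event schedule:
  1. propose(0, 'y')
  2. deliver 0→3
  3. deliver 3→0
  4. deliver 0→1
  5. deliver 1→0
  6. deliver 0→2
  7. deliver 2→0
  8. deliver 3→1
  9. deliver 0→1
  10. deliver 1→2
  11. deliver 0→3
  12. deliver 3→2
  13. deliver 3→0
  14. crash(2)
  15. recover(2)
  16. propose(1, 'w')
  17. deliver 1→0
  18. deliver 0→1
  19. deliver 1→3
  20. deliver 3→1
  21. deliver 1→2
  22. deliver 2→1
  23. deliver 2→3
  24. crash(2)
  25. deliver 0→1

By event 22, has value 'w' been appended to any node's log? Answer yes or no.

no

step 1 propose(0,'y'): —
step 2 deliver 0→3: 3={back,v=0,log=y}
step 3 deliver 3→0: —
step 4 deliver 0→1: 1={back,v=0,log=y}
step 5 deliver 1→0: 0={prim,v=0,log=y}
step 6 deliver 0→2: 2={back,v=0,log=y}
step 7 deliver 2→0: —
step 8 deliver 3→1: —
step 9 deliver 0→1: —
step 10 deliver 1→2: —
step 11 deliver 0→3: —
step 12 deliver 3→2: —
step 13 deliver 3→0: —
step 14 crash(2): 2={✗back,v=0,log=y}
step 15 recover(2): 2={back,v=0,log=y}
step 16 propose(1,'w'): —
step 17 deliver 1→0: —
step 18 deliver 0→1: —
step 19 deliver 1→3: —
step 20 deliver 3→1: —
step 21 deliver 1→2: —
step 22 deliver 2→1: —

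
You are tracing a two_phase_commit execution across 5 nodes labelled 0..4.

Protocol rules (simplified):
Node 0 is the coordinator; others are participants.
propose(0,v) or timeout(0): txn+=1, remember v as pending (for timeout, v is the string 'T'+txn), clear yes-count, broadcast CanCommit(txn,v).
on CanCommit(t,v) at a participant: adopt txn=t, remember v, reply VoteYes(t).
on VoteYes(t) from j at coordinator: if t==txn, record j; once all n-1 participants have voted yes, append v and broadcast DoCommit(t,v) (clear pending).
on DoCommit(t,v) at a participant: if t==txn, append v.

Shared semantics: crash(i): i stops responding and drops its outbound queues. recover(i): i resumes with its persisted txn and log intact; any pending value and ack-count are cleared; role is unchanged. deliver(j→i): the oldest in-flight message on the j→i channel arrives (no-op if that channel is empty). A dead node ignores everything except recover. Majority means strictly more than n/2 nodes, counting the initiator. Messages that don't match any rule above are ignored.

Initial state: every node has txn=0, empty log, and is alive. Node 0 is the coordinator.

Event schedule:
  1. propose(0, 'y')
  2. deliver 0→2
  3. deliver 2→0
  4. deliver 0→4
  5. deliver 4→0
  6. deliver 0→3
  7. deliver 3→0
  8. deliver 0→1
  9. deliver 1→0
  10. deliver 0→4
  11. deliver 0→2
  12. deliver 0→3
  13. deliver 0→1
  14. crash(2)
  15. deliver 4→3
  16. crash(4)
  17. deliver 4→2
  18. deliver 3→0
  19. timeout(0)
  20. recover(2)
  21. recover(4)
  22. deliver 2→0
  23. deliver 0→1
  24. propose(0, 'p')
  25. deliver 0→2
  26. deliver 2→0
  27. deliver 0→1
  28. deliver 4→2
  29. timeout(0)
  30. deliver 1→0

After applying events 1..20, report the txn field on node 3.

1. propose(0,'y'):  <0:coor t1 ->
2. deliver 0→2:  <2:part t1 ->
3. deliver 2→0:  nop
4. deliver 0→4:  <4:part t1 ->
5. deliver 4→0:  nop
6. deliver 0→3:  <3:part t1 ->
7. deliver 3→0:  nop
8. deliver 0→1:  <1:part t1 ->
9. deliver 1→0:  <0:coor t1 y>
10. deliver 0→4:  <4:part t1 y>
11. deliver 0→2:  <2:part t1 y>
12. deliver 0→3:  <3:part t1 y>
13. deliver 0→1:  <1:part t1 y>
14. crash(2):  <2:✗part t1 y>
15. deliver 4→3:  nop
16. crash(4):  <4:✗part t1 y>
17. deliver 4→2:  nop
18. deliver 3→0:  nop
19. timeout(0):  <0:coor t2 y>
20. recover(2):  <2:part t1 y>

1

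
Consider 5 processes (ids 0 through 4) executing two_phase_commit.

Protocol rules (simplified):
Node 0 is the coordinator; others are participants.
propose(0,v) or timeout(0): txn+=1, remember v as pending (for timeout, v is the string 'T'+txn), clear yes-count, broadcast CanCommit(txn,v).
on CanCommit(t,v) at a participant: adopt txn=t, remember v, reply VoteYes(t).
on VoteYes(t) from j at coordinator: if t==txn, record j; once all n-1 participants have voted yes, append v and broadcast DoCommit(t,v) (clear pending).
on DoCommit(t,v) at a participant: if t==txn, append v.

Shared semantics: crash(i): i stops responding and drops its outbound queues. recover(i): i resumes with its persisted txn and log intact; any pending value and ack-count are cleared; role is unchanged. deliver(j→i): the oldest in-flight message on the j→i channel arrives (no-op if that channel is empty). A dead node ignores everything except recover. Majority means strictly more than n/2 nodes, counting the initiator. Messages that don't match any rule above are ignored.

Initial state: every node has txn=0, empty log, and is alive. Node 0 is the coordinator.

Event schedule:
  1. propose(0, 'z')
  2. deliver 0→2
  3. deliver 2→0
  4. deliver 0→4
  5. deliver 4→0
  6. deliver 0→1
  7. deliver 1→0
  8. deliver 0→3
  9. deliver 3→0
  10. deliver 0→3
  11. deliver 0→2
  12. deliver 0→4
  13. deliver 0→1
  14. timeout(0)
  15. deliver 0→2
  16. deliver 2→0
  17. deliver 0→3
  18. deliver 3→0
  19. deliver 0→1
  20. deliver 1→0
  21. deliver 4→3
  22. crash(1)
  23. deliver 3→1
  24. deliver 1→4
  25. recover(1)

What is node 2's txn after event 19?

e1 propose(0,'z'): 0[coor,t=1,-]
e2 deliver 0→2: 2[part,t=1,-]
e3 deliver 2→0: ·
e4 deliver 0→4: 4[part,t=1,-]
e5 deliver 4→0: ·
e6 deliver 0→1: 1[part,t=1,-]
e7 deliver 1→0: ·
e8 deliver 0→3: 3[part,t=1,-]
e9 deliver 3→0: 0[coor,t=1,z]
e10 deliver 0→3: 3[part,t=1,z]
e11 deliver 0→2: 2[part,t=1,z]
e12 deliver 0→4: 4[part,t=1,z]
e13 deliver 0→1: 1[part,t=1,z]
e14 timeout(0): 0[coor,t=2,z]
e15 deliver 0→2: 2[part,t=2,z]
e16 deliver 2→0: ·
e17 deliver 0→3: 3[part,t=2,z]
e18 deliver 3→0: ·
e19 deliver 0→1: 1[part,t=2,z]

2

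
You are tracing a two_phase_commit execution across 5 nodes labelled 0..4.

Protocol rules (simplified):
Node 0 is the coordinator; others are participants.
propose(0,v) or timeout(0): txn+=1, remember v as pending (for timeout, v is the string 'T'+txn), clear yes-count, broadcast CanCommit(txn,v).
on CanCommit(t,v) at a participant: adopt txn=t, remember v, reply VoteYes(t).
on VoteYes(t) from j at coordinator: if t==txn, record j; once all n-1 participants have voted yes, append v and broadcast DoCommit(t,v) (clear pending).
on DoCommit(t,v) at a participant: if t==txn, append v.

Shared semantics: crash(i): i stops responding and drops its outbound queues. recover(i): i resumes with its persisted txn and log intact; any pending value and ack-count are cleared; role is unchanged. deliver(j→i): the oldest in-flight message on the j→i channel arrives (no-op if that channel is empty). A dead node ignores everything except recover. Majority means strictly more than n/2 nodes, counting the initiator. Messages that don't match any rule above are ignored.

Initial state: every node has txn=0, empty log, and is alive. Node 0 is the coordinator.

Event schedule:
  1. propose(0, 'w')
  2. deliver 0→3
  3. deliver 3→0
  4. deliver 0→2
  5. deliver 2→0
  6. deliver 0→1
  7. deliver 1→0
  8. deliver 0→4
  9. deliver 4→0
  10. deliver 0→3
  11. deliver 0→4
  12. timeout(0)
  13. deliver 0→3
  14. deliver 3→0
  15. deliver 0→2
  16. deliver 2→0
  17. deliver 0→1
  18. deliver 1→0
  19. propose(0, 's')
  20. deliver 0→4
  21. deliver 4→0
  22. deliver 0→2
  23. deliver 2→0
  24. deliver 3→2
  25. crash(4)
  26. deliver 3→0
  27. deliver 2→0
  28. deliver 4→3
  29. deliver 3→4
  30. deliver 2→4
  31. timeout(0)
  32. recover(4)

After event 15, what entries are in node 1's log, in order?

empty

e1 propose(0,'w'): 0[coor,t=1,-]
e2 deliver 0→3: 3[part,t=1,-]
e3 deliver 3→0: ·
e4 deliver 0→2: 2[part,t=1,-]
e5 deliver 2→0: ·
e6 deliver 0→1: 1[part,t=1,-]
e7 deliver 1→0: ·
e8 deliver 0→4: 4[part,t=1,-]
e9 deliver 4→0: 0[coor,t=1,w]
e10 deliver 0→3: 3[part,t=1,w]
e11 deliver 0→4: 4[part,t=1,w]
e12 timeout(0): 0[coor,t=2,w]
e13 deliver 0→3: 3[part,t=2,w]
e14 deliver 3→0: ·
e15 deliver 0→2: 2[part,t=1,w]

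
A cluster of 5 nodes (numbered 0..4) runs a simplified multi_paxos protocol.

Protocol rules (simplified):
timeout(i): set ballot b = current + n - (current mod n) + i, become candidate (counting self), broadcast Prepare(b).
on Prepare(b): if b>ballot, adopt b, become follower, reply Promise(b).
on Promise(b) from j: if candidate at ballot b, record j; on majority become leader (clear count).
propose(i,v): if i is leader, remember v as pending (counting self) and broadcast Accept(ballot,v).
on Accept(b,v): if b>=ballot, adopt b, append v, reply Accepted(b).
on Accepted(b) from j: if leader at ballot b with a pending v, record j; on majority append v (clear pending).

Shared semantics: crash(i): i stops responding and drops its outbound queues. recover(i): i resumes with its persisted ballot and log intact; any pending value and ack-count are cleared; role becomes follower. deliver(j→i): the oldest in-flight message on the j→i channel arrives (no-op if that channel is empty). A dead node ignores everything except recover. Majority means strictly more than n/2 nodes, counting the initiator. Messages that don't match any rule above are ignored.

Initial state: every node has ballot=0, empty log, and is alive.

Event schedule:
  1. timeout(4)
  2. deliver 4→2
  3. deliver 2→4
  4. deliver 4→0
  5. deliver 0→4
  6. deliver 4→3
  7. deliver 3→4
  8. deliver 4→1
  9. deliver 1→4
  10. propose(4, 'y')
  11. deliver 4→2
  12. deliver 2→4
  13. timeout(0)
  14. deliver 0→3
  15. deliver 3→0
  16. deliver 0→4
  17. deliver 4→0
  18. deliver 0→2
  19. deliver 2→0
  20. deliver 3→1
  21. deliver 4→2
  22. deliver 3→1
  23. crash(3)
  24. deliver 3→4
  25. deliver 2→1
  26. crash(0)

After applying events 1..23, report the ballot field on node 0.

10

after 1 — timeout(4): n4:cand/b9/[-]
after 2 — deliver 4→2: n2:foll/b9/[-]
after 3 — deliver 2→4: ·
after 4 — deliver 4→0: n0:foll/b9/[-]
after 5 — deliver 0→4: n4:lead/b9/[-]
after 6 — deliver 4→3: n3:foll/b9/[-]
after 7 — deliver 3→4: ·
after 8 — deliver 4→1: n1:foll/b9/[-]
after 9 — deliver 1→4: ·
after 10 — propose(4,'y'): ·
after 11 — deliver 4→2: n2:foll/b9/[y]
after 12 — deliver 2→4: ·
after 13 — timeout(0): n0:cand/b10/[-]
after 14 — deliver 0→3: n3:foll/b10/[-]
after 15 — deliver 3→0: ·
after 16 — deliver 0→4: n4:foll/b10/[-]
after 17 — deliver 4→0: ·
after 18 — deliver 0→2: n2:foll/b10/[y]
after 19 — deliver 2→0: n0:lead/b10/[-]
after 20 — deliver 3→1: ·
after 21 — deliver 4→2: ·
after 22 — deliver 3→1: ·
after 23 — crash(3): n3:✗foll/b10/[-]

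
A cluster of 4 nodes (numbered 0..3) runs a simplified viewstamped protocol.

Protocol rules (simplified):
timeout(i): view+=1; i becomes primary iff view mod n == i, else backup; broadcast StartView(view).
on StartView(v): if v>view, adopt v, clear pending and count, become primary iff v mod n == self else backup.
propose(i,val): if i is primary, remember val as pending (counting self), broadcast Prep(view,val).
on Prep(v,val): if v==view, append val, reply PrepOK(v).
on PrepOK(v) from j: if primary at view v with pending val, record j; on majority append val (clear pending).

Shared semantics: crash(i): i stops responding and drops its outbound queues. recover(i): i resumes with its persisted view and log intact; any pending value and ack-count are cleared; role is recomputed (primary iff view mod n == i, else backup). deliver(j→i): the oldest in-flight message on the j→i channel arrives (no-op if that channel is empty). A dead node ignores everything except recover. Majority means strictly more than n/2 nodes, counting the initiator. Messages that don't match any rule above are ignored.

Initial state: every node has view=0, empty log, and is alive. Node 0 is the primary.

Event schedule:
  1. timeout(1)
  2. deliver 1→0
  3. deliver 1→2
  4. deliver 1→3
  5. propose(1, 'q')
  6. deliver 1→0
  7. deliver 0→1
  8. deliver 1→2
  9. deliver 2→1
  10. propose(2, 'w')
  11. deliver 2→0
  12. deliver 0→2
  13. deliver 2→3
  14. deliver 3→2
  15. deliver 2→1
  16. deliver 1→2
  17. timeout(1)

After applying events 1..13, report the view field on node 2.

[1] timeout(1) → N1(prim v1 [-])
[2] deliver 1→0 → N0(back v1 [-])
[3] deliver 1→2 → N2(back v1 [-])
[4] deliver 1→3 → N3(back v1 [-])
[5] propose(1,'q') → ∅
[6] deliver 1→0 → N0(back v1 [q])
[7] deliver 0→1 → ∅
[8] deliver 1→2 → N2(back v1 [q])
[9] deliver 2→1 → N1(prim v1 [q])
[10] propose(2,'w') → ∅
[11] deliver 2→0 → ∅
[12] deliver 0→2 → ∅
[13] deliver 2→3 → ∅

1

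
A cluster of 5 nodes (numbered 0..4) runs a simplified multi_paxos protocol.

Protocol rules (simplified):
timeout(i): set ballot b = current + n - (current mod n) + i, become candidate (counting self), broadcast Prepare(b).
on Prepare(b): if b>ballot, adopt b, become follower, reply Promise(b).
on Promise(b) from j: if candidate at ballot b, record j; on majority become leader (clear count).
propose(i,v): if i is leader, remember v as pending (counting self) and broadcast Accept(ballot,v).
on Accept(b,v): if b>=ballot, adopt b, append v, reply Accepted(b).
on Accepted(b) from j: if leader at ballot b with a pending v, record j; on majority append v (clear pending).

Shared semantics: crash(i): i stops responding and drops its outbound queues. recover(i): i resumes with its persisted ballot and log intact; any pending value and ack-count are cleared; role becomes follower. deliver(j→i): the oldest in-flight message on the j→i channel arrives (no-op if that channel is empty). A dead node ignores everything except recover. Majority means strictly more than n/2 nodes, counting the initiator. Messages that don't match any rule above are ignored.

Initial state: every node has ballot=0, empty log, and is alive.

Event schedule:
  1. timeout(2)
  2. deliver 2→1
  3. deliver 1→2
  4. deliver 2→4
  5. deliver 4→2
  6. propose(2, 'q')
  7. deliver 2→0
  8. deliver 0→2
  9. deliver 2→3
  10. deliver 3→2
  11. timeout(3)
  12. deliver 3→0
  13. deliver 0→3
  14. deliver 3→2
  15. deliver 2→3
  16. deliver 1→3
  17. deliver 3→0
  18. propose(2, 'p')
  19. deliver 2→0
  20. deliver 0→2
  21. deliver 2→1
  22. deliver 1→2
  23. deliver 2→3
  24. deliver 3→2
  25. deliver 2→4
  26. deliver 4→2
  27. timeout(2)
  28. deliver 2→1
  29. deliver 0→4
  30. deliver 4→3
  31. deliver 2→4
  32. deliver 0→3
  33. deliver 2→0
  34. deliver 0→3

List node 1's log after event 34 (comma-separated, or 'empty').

q

[1] timeout(2) → N2(cand b7 [-])
[2] deliver 2→1 → N1(foll b7 [-])
[3] deliver 1→2 → ∅
[4] deliver 2→4 → N4(foll b7 [-])
[5] deliver 4→2 → N2(lead b7 [-])
[6] propose(2,'q') → ∅
[7] deliver 2→0 → N0(foll b7 [-])
[8] deliver 0→2 → ∅
[9] deliver 2→3 → N3(foll b7 [-])
[10] deliver 3→2 → ∅
[11] timeout(3) → N3(cand b13 [-])
[12] deliver 3→0 → N0(foll b13 [-])
[13] deliver 0→3 → ∅
[14] deliver 3→2 → N2(foll b13 [-])
[15] deliver 2→3 → ∅
[16] deliver 1→3 → ∅
[17] deliver 3→0 → ∅
[18] propose(2,'p') → ∅
[19] deliver 2→0 → ∅
[20] deliver 0→2 → ∅
[21] deliver 2→1 → N1(foll b7 [q])
[22] deliver 1→2 → ∅
[23] deliver 2→3 → N3(lead b13 [-])
[24] deliver 3→2 → ∅
[25] deliver 2→4 → N4(foll b7 [q])
[26] deliver 4→2 → ∅
[27] timeout(2) → N2(cand b17 [-])
[28] deliver 2→1 → N1(foll b17 [q])
[29] deliver 0→4 → ∅
[30] deliver 4→3 → ∅
[31] deliver 2→4 → N4(foll b17 [q])
[32] deliver 0→3 → ∅
[33] deliver 2→0 → N0(foll b17 [-])
[34] deliver 0→3 → ∅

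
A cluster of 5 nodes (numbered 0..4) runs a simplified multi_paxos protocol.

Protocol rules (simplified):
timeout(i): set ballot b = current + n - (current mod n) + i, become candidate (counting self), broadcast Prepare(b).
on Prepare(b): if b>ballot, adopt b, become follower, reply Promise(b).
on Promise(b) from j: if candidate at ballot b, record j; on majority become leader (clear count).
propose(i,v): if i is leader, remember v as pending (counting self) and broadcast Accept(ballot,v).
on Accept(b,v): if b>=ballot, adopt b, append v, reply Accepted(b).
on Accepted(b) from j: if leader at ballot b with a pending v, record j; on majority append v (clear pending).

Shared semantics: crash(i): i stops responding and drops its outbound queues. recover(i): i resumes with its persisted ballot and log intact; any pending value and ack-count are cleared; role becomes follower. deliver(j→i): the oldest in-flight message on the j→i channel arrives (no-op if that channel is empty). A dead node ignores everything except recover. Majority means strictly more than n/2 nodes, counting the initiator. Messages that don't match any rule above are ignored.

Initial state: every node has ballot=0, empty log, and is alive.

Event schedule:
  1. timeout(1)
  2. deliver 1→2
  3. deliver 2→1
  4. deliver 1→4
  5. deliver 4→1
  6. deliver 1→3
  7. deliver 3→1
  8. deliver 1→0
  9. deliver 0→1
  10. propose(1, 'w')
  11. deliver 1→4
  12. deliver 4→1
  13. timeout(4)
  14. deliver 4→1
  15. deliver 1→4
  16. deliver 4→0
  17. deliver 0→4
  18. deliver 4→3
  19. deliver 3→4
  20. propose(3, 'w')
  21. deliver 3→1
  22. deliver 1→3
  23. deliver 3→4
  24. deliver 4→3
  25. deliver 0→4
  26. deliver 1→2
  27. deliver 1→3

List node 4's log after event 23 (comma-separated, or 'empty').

w

[1] timeout(1) → N1(cand b6 [-])
[2] deliver 1→2 → N2(foll b6 [-])
[3] deliver 2→1 → ∅
[4] deliver 1→4 → N4(foll b6 [-])
[5] deliver 4→1 → N1(lead b6 [-])
[6] deliver 1→3 → N3(foll b6 [-])
[7] deliver 3→1 → ∅
[8] deliver 1→0 → N0(foll b6 [-])
[9] deliver 0→1 → ∅
[10] propose(1,'w') → ∅
[11] deliver 1→4 → N4(foll b6 [w])
[12] deliver 4→1 → ∅
[13] timeout(4) → N4(cand b14 [w])
[14] deliver 4→1 → N1(foll b14 [-])
[15] deliver 1→4 → ∅
[16] deliver 4→0 → N0(foll b14 [-])
[17] deliver 0→4 → N4(lead b14 [w])
[18] deliver 4→3 → N3(foll b14 [-])
[19] deliver 3→4 → ∅
[20] propose(3,'w') → ∅
[21] deliver 3→1 → ∅
[22] deliver 1→3 → ∅
[23] deliver 3→4 → ∅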